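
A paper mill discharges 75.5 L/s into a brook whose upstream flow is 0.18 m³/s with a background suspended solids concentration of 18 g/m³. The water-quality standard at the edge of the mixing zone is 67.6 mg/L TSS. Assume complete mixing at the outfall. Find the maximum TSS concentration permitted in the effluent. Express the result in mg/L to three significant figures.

186 mg/L

75.5 L/s = 0.0755 m³/s.
Mass balance: 67.6·0.2555 = 0.0755·Cₑ + 0.18·18.
Cₑ = (17.27 − 3.24) / 0.0755 = 185.9 mg/L.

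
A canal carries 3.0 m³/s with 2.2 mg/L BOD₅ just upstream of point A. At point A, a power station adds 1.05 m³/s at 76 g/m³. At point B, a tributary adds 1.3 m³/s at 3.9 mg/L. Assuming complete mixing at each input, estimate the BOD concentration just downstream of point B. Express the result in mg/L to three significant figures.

After input A: C = (3·2.2 + 1.05·76) / 4.05 = 21.33 mg/L.
After input B: C = (4.05·21.33 + 1.3·3.9) / 5.35 = 17.1 mg/L.

17.1 mg/L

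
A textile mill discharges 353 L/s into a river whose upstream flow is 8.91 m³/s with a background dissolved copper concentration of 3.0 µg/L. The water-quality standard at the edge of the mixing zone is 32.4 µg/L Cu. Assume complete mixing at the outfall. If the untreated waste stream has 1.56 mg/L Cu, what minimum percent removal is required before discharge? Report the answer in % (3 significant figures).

50.4 %

353 L/s = 0.353 m³/s.
3.0 µg/L = 0.003 mg/L.
32.4 µg/L = 0.0324 mg/L.
Mass balance: 0.0324·9.263 = 0.353·Cₑ + 8.91·0.003.
Cₑ = (0.3001 − 0.02673) / 0.353 = 0.7745 mg/L.
Required removal = 1 − 0.7745/1.56 = 50.35 %.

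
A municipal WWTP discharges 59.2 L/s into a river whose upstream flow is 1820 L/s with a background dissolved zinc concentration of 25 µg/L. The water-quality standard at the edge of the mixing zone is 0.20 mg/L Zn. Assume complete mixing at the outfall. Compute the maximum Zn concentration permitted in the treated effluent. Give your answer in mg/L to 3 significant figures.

59.2 L/s = 0.0592 m³/s.
1820 L/s = 1.82 m³/s.
25 µg/L = 0.025 mg/L.
Mass balance: 0.2·1.879 = 0.0592·Cₑ + 1.82·0.025.
Cₑ = (0.3758 − 0.0455) / 0.0592 = 5.58 mg/L.

5.58 mg/L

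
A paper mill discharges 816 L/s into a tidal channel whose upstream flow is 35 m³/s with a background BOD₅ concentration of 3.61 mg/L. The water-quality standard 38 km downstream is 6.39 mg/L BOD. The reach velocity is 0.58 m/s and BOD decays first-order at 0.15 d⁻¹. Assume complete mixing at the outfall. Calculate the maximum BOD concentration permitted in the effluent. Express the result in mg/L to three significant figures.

159 mg/L

816 L/s = 0.816 m³/s.
Travel time to the compliance point: t = 3.8e+04/0.58 = 6.552e+04 s = 0.7583 d; decay factor exp(−0.15·0.7583) = 0.8925.
So the concentration just after mixing may be at most 6.39/0.8925 = 7.16 mg/L.
Mass balance: 7.16·35.82 = 0.816·Cₑ + 35·3.61.
Cₑ = (256.4 − 126.3) / 0.816 = 159.4 mg/L.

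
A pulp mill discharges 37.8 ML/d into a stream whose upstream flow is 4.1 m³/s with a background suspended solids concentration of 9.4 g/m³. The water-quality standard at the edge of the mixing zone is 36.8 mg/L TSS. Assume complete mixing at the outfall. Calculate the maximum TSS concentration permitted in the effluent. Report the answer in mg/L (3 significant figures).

294 mg/L

37.8 ML/d = 0.4375 m³/s.
Mass balance: 36.8·4.537 = 0.4375·Cₑ + 4.1·9.4.
Cₑ = (167 − 38.54) / 0.4375 = 293.6 mg/L.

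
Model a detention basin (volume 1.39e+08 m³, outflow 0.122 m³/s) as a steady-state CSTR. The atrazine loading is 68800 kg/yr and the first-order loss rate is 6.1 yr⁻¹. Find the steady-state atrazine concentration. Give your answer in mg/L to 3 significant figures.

Outflow Q = 0.122 m³/s × 3.156e+07 s/yr = 3.85e+06 m³/yr.
Steady-state CSTR mass balance: W = Q·C + k·V·C, so C = W/(Q + kV).
Q + kV = 3.85e+06 + 6.1·1.39e+08 = 8.518e+08 m³/yr.
C = 68800/8.518e+08 = 8.077e-05 kg/m³ = 0.08077 mg/L.

0.0808 mg/L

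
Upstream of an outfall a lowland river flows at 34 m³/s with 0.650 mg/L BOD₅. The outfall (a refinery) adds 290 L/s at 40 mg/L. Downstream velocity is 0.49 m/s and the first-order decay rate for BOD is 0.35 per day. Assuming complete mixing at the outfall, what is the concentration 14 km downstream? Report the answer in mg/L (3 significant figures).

0.875 mg/L

290 L/s = 0.29 m³/s.
After complete mixing, C₀ = (0.29·40 + 34·0.65) / 34.29 = 0.9828 mg/L.
Travel time t = 1.4e+04 m / 0.49 m/s = 2.857e+04 s = 0.3307 d.
C = 0.9828·exp(−0.35·0.3307) = 0.9828·0.8907 = 0.8754 mg/L.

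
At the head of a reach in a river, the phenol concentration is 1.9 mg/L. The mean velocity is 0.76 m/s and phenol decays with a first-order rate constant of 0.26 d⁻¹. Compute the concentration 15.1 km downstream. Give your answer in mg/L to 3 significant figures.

Travel time t = 15.1 km / 0.76 m/s = 1.51e+04/0.76 = 1.987e+04 s = 0.23 d.
First-order decay: C = 1.9·exp(−0.26·0.23) = 1.9·0.942 = 1.79 mg/L.

1.79 mg/L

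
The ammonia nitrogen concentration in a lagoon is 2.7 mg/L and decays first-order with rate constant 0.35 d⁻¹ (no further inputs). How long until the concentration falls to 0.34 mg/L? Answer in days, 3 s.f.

5.92 d

t = ln(C₀/C)/k = ln(2.7/0.34)/0.35 = 2.072/0.35 = 5.92 d.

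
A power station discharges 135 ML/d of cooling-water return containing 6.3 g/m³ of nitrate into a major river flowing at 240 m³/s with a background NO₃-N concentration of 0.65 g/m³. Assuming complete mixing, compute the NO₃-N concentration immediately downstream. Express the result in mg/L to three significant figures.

0.687 mg/L

135 ML/d = 1.562 m³/s.
Conservation of mass across the mixing zone: C = (1.562·6.3 + 240·0.65) / (1.562 + 240) = 165.8/241.6 = 0.6865 mg/L.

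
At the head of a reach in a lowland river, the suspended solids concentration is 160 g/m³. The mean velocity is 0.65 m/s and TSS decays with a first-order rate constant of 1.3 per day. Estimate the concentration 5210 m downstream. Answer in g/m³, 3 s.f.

Travel time t = 5210 m / 0.65 m/s = 5210/0.65 = 8015 s = 0.09277 d.
First-order decay: C = 160·exp(−1.3·0.09277) = 160·0.8864 = 141.8 g/m³.

142 g/m³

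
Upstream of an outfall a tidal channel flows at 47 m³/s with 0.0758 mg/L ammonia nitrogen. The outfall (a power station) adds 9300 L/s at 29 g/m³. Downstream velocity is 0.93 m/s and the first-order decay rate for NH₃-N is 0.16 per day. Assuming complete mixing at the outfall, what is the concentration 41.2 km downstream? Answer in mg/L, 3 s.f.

4.47 mg/L

9300 L/s = 9.3 m³/s.
After complete mixing, C₀ = (9.3·29 + 47·0.0758) / 56.3 = 4.854 mg/L.
Travel time t = 4.12e+04 m / 0.93 m/s = 4.43e+04 s = 0.5127 d.
C = 4.854·exp(−0.16·0.5127) = 4.854·0.9212 = 4.471 mg/L.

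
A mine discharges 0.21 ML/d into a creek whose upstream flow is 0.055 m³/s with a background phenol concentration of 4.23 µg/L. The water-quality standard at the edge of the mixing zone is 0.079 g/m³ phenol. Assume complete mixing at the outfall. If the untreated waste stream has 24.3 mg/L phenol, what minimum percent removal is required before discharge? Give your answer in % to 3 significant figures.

0.21 ML/d = 0.002431 m³/s.
4.23 µg/L = 0.00423 mg/L.
Mass balance: 0.079·0.05743 = 0.002431·Cₑ + 0.055·0.00423.
Cₑ = (0.004537 − 0.0002327) / 0.002431 = 1.771 mg/L.
Required removal = 1 − 1.771/24.3 = 92.71 %.

92.7 %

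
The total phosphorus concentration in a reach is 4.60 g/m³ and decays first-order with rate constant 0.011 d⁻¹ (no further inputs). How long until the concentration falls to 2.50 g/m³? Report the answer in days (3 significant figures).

t = ln(C₀/C)/k = ln(4.60/2.50)/0.011 = 0.6098/0.011 = 55.43 d.

55.4 d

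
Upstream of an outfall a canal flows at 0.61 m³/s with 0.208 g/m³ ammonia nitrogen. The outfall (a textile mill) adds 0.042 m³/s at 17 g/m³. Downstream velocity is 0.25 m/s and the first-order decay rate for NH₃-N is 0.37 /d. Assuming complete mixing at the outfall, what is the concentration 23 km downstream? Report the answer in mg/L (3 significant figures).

0.870 mg/L

After complete mixing, C₀ = (0.042·17 + 0.61·0.208) / 0.652 = 1.29 mg/L.
Travel time t = 2.3e+04 m / 0.25 m/s = 9.2e+04 s = 1.065 d.
C = 1.29·exp(−0.37·1.065) = 1.29·0.6744 = 0.8697 mg/L.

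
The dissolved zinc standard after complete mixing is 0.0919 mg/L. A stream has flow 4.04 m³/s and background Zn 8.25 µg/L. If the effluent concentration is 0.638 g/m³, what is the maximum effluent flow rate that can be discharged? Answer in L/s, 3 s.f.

619 L/s

8.25 µg/L = 0.00825 mg/L.
Mass balance at complete mixing: C_std·(Q_w + Q_r) = Q_w·C_e + Q_r·C_b.
Rearranging, Q_w = Q_r·(C_std − C_b)/(C_e − C_std) = 4.04·(0.0919 − 0.00825) / (0.638 − 0.0919) = 0.6188 m³/s.
= 618.8 L/s.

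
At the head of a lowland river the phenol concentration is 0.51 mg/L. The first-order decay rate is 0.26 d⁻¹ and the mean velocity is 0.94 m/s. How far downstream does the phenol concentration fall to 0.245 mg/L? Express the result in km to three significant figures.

From C = C₀·e^(−kt), t = ln(C₀/C)/k = ln(0.51/0.245)/0.26 = 0.7332/0.26 = 2.82 d.
Distance = v·t = 0.94 m/s × 2.436e+05 s = 2.29e+05 m = 229 km.

229 km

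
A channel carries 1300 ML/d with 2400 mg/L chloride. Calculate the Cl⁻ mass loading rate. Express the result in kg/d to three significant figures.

3.12e+06 kg/d

1300 ML/d = 15.05 m³/s.
Mass flux = Q·C = 15.05 m³/s × 2400 g/m³ = 3.611e+04 g/s.
= 3.611e+04 g/s × 86.4 = 3.12e+06 kg/d.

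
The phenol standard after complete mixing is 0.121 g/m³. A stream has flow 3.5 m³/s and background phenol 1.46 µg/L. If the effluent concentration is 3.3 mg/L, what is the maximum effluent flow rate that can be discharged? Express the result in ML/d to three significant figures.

1.46 µg/L = 0.00146 mg/L.
Mass balance at complete mixing: C_std·(Q_w + Q_r) = Q_w·C_e + Q_r·C_b.
Rearranging, Q_w = Q_r·(C_std − C_b)/(C_e − C_std) = 3.5·(0.121 − 0.00146) / (3.3 − 0.121) = 0.1316 m³/s.
= 11.37 ML/d.

11.4 ML/d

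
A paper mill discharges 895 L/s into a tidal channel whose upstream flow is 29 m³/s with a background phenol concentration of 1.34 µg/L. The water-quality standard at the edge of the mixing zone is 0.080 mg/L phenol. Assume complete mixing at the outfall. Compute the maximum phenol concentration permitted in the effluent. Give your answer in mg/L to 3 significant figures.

2.63 mg/L

895 L/s = 0.895 m³/s.
1.34 µg/L = 0.00134 mg/L.
Mass balance: 0.08·29.89 = 0.895·Cₑ + 29·0.00134.
Cₑ = (2.392 − 0.03886) / 0.895 = 2.629 mg/L.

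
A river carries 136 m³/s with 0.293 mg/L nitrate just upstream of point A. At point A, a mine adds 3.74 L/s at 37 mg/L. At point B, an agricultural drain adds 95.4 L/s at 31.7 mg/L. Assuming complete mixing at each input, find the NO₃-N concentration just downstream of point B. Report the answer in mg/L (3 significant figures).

0.316 mg/L

3.74 L/s = 0.00374 m³/s.
After input A: C = (136·0.293 + 0.00374·37) / 136 = 0.294 mg/L.
95.4 L/s = 0.0954 m³/s.
After input B: C = (136·0.294 + 0.0954·31.7) / 136.1 = 0.316 mg/L.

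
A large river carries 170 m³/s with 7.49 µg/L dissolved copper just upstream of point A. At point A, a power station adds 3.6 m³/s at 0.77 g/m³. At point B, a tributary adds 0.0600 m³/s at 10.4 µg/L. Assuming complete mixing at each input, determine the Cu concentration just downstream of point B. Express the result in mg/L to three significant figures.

0.0233 mg/L

7.49 µg/L = 0.00749 mg/L.
After input A: C = (170·0.00749 + 3.6·0.77) / 173.6 = 0.0233 mg/L.
10.4 µg/L = 0.0104 mg/L.
After input B: C = (173.6·0.0233 + 0.06·0.0104) / 173.7 = 0.0233 mg/L.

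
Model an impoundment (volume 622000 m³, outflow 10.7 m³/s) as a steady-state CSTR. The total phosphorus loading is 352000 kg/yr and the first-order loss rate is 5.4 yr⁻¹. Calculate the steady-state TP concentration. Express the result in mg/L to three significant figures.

Outflow Q = 10.7 m³/s × 3.156e+07 s/yr = 3.377e+08 m³/yr.
Steady-state CSTR mass balance: W = Q·C + k·V·C, so C = W/(Q + kV).
Q + kV = 3.377e+08 + 5.4·622000 = 3.41e+08 m³/yr.
C = 352000/3.41e+08 = 0.001032 kg/m³ = 1.032 mg/L.

1.03 mg/L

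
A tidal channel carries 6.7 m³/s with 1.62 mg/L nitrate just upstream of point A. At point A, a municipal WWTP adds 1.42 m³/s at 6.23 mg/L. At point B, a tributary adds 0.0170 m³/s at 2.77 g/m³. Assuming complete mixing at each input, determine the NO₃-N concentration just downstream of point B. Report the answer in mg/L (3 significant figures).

2.43 mg/L

After input A: C = (6.7·1.62 + 1.42·6.23) / 8.12 = 2.426 mg/L.
After input B: C = (8.12·2.426 + 0.017·2.77) / 8.137 = 2.427 mg/L.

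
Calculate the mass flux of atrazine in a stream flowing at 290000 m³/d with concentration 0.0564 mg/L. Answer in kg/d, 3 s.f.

16.4 kg/d

290000 m³/d = 3.356 m³/s.
Mass flux = Q·C = 3.356 m³/s × 0.0564 g/m³ = 0.1893 g/s.
= 0.1893 g/s × 86.4 = 16.36 kg/d.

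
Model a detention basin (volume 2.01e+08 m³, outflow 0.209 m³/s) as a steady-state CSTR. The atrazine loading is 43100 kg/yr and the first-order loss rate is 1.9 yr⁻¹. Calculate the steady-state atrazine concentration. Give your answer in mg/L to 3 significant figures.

0.111 mg/L

Outflow Q = 0.209 m³/s × 3.156e+07 s/yr = 6.596e+06 m³/yr.
Steady-state CSTR mass balance: W = Q·C + k·V·C, so C = W/(Q + kV).
Q + kV = 6.596e+06 + 1.9·2.01e+08 = 3.885e+08 m³/yr.
C = 43100/3.885e+08 = 0.0001109 kg/m³ = 0.1109 mg/L.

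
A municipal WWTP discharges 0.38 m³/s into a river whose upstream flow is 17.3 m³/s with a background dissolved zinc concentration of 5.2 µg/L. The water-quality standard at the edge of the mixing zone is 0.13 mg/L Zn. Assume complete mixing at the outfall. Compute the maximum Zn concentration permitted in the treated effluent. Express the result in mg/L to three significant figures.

5.81 mg/L

5.2 µg/L = 0.0052 mg/L.
Mass balance: 0.13·17.68 = 0.38·Cₑ + 17.3·0.0052.
Cₑ = (2.298 − 0.08996) / 0.38 = 5.812 mg/L.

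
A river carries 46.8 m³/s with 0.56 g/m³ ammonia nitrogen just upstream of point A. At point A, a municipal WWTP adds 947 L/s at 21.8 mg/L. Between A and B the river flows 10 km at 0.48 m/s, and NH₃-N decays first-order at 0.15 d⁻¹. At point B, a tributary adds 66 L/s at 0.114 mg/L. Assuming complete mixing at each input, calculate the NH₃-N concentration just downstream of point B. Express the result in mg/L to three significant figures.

0.945 mg/L

947 L/s = 0.947 m³/s.
After input A: C = (46.8·0.56 + 0.947·21.8) / 47.75 = 0.9813 mg/L.
Over the 10 km reach to input B (t = 2.083e+04 s = 0.2411 d), decay gives C = 0.9813·exp(−0.15·0.2411) = 0.9464 mg/L.
66 L/s = 0.066 m³/s.
After input B: C = (47.75·0.9464 + 0.066·0.114) / 47.81 = 0.9453 mg/L.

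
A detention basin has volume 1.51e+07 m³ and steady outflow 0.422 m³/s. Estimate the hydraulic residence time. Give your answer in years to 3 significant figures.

Q = 0.422 m³/s × 3.156e+07 s/yr = 1.332e+07 m³/yr.
Hydraulic residence time τ = V/Q = 1.51e+07/1.332e+07 = 1.134 yr.

1.13 yr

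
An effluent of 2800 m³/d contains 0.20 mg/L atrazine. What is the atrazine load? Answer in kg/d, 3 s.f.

2800 m³/d = 0.03241 m³/s.
Mass flux = Q·C = 0.03241 m³/s × 0.2 g/m³ = 0.006481 g/s.
= 0.006481 g/s × 86.4 = 0.56 kg/d.

0.560 kg/d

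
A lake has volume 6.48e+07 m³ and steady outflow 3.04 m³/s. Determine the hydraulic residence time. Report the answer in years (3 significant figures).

0.675 yr

Q = 3.04 m³/s × 3.156e+07 s/yr = 9.594e+07 m³/yr.
Hydraulic residence time τ = V/Q = 6.48e+07/9.594e+07 = 0.6755 yr.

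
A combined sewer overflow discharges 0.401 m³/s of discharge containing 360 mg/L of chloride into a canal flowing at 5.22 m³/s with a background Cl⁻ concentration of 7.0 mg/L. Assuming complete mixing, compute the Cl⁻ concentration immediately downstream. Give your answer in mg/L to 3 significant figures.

32.2 mg/L

Flow-weighted mixing gives C = (0.401·360 + 5.22·7) / (0.401 + 5.22) = 180.9/5.621 = 32.18 mg/L.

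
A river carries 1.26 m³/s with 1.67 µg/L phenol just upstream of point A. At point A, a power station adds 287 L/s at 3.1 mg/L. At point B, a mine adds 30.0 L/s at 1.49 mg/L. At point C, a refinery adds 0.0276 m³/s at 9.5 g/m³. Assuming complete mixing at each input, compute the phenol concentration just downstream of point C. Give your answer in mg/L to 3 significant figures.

0.747 mg/L

1.67 µg/L = 0.00167 mg/L.
287 L/s = 0.287 m³/s.
After input A: C = (1.26·0.00167 + 0.287·3.1) / 1.547 = 0.5765 mg/L.
30.0 L/s = 0.03 m³/s.
After input B: C = (1.547·0.5765 + 0.03·1.49) / 1.577 = 0.5939 mg/L.
After input C: C = (1.577·0.5939 + 0.0276·9.5) / 1.605 = 0.747 mg/L.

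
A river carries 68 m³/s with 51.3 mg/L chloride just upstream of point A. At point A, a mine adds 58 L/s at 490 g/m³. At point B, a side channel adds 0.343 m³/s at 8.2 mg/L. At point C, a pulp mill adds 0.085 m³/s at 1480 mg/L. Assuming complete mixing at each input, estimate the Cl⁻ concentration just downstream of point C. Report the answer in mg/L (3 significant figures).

58 L/s = 0.058 m³/s.
After input A: C = (68·51.3 + 0.058·490) / 68.06 = 51.67 mg/L.
After input B: C = (68.06·51.67 + 0.343·8.2) / 68.4 = 51.46 mg/L.
After input C: C = (68.4·51.46 + 0.085·1480) / 68.49 = 53.23 mg/L.

53.2 mg/L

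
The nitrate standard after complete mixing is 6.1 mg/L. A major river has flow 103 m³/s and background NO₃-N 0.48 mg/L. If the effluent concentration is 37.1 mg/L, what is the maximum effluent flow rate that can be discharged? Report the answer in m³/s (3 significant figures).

18.7 m³/s

Mass balance at complete mixing: C_std·(Q_w + Q_r) = Q_w·C_e + Q_r·C_b.
Rearranging, Q_w = Q_r·(C_std − C_b)/(C_e − C_std) = 103·(6.1 − 0.48) / (37.1 − 6.1) = 18.67 m³/s.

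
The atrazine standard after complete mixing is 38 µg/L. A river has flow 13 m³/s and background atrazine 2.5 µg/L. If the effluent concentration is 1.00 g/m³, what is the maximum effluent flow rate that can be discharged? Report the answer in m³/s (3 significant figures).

0.480 m³/s

2.5 µg/L = 0.0025 mg/L.
38 µg/L = 0.038 mg/L.
Mass balance at complete mixing: C_std·(Q_w + Q_r) = Q_w·C_e + Q_r·C_b.
Rearranging, Q_w = Q_r·(C_std − C_b)/(C_e − C_std) = 13·(0.038 − 0.0025) / (1 − 0.038) = 0.4797 m³/s.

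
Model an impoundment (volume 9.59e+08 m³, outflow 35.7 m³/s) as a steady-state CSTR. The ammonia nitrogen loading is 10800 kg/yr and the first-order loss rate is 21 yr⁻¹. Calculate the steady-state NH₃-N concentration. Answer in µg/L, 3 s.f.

Outflow Q = 35.7 m³/s × 3.156e+07 s/yr = 1.127e+09 m³/yr.
Steady-state CSTR mass balance: W = Q·C + k·V·C, so C = W/(Q + kV).
Q + kV = 1.127e+09 + 21·9.59e+08 = 2.127e+10 m³/yr.
C = 10800/2.127e+10 = 5.079e-07 kg/m³ = 0.0005079 mg/L = 0.5079 µg/L.

0.508 µg/L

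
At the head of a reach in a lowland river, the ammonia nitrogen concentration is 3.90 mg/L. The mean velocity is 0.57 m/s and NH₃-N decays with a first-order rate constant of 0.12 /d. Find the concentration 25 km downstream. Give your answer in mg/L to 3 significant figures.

Travel time t = 25 km / 0.57 m/s = 2.5e+04/0.57 = 4.386e+04 s = 0.5076 d.
First-order decay: C = 3.90·exp(−0.12·0.5076) = 3.90·0.9409 = 3.67 mg/L.

3.67 mg/L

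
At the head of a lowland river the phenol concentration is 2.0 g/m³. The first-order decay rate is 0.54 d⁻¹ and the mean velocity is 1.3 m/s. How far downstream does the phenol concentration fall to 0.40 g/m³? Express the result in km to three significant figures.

335 km

From C = C₀·e^(−kt), t = ln(C₀/C)/k = ln(2.0/0.40)/0.54 = 1.609/0.54 = 2.98 d.
Distance = v·t = 1.3 m/s × 2.575e+05 s = 3.348e+05 m = 334.8 km.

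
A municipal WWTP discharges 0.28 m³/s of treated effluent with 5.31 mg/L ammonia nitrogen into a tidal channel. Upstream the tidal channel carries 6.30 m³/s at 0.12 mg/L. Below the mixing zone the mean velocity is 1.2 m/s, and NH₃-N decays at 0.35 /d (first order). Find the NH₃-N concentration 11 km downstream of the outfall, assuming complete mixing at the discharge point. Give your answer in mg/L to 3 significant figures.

After complete mixing, C₀ = (0.28·5.31 + 6.3·0.12) / 6.58 = 0.3409 mg/L.
Travel time t = 1.1e+04 m / 1.2 m/s = 9167 s = 0.1061 d.
C = 0.3409·exp(−0.35·0.1061) = 0.3409·0.9635 = 0.3284 mg/L.

0.328 mg/L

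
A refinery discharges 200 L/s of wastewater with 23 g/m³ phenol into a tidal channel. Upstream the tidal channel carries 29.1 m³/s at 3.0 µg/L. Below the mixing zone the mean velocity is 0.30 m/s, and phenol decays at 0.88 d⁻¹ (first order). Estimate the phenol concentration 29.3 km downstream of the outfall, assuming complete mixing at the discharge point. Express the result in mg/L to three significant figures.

200 L/s = 0.2 m³/s.
3.0 µg/L = 0.003 mg/L.
After complete mixing, C₀ = (0.2·23 + 29.1·0.003) / 29.3 = 0.16 mg/L.
Travel time t = 2.93e+04 m / 0.30 m/s = 9.767e+04 s = 1.13 d.
C = 0.16·exp(−0.88·1.13) = 0.16·0.3698 = 0.05916 mg/L.

0.0592 mg/L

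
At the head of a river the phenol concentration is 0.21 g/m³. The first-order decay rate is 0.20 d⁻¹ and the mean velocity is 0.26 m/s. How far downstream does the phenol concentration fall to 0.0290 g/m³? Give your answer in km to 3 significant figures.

From C = C₀·e^(−kt), t = ln(C₀/C)/k = ln(0.21/0.0290)/0.20 = 1.98/0.20 = 9.899 d.
Distance = v·t = 0.26 m/s × 8.553e+05 s = 2.224e+05 m = 222.4 km.

222 km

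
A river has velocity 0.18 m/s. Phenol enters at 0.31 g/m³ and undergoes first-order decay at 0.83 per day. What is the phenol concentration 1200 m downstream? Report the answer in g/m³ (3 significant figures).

0.291 g/m³

Travel time t = 1200 m / 0.18 m/s = 1200/0.18 = 6667 s = 0.07716 d.
First-order decay: C = 0.31·exp(−0.83·0.07716) = 0.31·0.938 = 0.2908 g/m³.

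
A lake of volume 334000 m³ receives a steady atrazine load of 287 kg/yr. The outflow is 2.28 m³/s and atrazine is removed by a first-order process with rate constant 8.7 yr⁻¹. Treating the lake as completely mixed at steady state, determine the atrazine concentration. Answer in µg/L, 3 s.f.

3.83 µg/L

Outflow Q = 2.28 m³/s × 3.156e+07 s/yr = 7.195e+07 m³/yr.
Steady-state CSTR mass balance: W = Q·C + k·V·C, so C = W/(Q + kV).
Q + kV = 7.195e+07 + 8.7·334000 = 7.486e+07 m³/yr.
C = 287/7.486e+07 = 3.834e-06 kg/m³ = 0.003834 mg/L = 3.834 µg/L.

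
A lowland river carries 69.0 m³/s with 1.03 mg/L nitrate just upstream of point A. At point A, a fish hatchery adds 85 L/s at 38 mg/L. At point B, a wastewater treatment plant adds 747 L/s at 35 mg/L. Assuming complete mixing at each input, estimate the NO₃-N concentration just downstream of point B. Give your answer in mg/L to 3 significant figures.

85 L/s = 0.085 m³/s.
After input A: C = (69·1.03 + 0.085·38) / 69.08 = 1.075 mg/L.
747 L/s = 0.747 m³/s.
After input B: C = (69.08·1.075 + 0.747·35) / 69.83 = 1.438 mg/L.

1.44 mg/L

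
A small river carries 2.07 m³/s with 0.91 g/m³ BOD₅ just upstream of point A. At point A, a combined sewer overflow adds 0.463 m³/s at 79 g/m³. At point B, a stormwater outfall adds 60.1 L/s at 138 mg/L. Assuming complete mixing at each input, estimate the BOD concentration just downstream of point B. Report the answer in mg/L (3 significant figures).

18.0 mg/L

After input A: C = (2.07·0.91 + 0.463·79) / 2.533 = 15.18 mg/L.
60.1 L/s = 0.0601 m³/s.
After input B: C = (2.533·15.18 + 0.0601·138) / 2.593 = 18.03 mg/L.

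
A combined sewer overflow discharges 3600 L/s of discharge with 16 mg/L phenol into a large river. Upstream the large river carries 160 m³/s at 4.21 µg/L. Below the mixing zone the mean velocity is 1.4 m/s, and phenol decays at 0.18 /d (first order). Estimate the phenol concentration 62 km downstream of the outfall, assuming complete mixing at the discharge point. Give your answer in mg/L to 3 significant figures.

3600 L/s = 3.6 m³/s.
4.21 µg/L = 0.00421 mg/L.
After complete mixing, C₀ = (3.6·16 + 160·0.00421) / 163.6 = 0.3562 mg/L.
Travel time t = 6.2e+04 m / 1.4 m/s = 4.429e+04 s = 0.5126 d.
C = 0.3562·exp(−0.18·0.5126) = 0.3562·0.9119 = 0.3248 mg/L.

0.325 mg/L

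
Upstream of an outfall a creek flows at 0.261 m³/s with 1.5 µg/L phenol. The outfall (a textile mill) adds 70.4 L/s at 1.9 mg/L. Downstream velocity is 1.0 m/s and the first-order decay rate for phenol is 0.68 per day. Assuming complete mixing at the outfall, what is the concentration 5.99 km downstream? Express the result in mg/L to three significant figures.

0.386 mg/L

70.4 L/s = 0.0704 m³/s.
1.5 µg/L = 0.0015 mg/L.
After complete mixing, C₀ = (0.0704·1.9 + 0.261·0.0015) / 0.3314 = 0.4048 mg/L.
Travel time t = 5990 m / 1.0 m/s = 5990 s = 0.06933 d.
C = 0.4048·exp(−0.68·0.06933) = 0.4048·0.954 = 0.3862 mg/L.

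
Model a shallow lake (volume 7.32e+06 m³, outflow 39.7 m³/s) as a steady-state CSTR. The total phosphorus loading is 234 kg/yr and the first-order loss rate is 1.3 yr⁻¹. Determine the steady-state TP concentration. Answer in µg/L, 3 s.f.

Outflow Q = 39.7 m³/s × 3.156e+07 s/yr = 1.253e+09 m³/yr.
Steady-state CSTR mass balance: W = Q·C + k·V·C, so C = W/(Q + kV).
Q + kV = 1.253e+09 + 1.3·7.32e+06 = 1.262e+09 m³/yr.
C = 234/1.262e+09 = 1.854e-07 kg/m³ = 0.0001854 mg/L = 0.1854 µg/L.

0.185 µg/L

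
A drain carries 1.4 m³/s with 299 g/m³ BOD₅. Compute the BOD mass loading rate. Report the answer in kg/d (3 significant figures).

36200 kg/d

Mass flux = Q·C = 1.4 m³/s × 299 g/m³ = 418.6 g/s.
= 418.6 g/s × 86.4 = 3.617e+04 kg/d.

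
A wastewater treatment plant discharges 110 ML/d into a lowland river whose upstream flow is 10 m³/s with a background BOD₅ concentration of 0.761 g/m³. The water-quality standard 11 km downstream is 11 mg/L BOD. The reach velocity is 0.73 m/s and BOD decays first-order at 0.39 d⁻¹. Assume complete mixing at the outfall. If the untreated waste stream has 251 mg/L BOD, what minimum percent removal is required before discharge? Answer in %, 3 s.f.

60.8 %

110 ML/d = 1.273 m³/s.
Travel time to the compliance point: t = 1.1e+04/0.73 = 1.507e+04 s = 0.1744 d; decay factor exp(−0.39·0.1744) = 0.9342.
So the concentration just after mixing may be at most 11/0.9342 = 11.77 mg/L.
Mass balance: 11.77·11.27 = 1.273·Cₑ + 10·0.761.
Cₑ = (132.7 − 7.61) / 1.273 = 98.28 mg/L.
Required removal = 1 − 98.28/251 = 60.85 %.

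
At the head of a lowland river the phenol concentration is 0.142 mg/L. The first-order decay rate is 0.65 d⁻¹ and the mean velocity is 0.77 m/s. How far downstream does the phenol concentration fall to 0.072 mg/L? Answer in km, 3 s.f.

69.5 km

From C = C₀·e^(−kt), t = ln(C₀/C)/k = ln(0.142/0.072)/0.65 = 0.6792/0.65 = 1.045 d.
Distance = v·t = 0.77 m/s × 9.028e+04 s = 6.951e+04 m = 69.51 km.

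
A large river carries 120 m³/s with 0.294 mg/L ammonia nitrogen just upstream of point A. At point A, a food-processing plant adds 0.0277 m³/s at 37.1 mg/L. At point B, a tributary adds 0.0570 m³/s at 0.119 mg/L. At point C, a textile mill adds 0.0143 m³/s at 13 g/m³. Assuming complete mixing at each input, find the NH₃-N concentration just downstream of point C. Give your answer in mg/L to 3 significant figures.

After input A: C = (120·0.294 + 0.0277·37.1) / 120 = 0.3025 mg/L.
After input B: C = (120·0.3025 + 0.057·0.119) / 120.1 = 0.3024 mg/L.
After input C: C = (120.1·0.3024 + 0.0143·13) / 120.1 = 0.3039 mg/L.

0.304 mg/L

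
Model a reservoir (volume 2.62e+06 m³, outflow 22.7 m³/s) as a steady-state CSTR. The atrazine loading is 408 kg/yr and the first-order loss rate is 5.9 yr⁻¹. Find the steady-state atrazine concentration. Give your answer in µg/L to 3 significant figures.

0.558 µg/L

Outflow Q = 22.7 m³/s × 3.156e+07 s/yr = 7.164e+08 m³/yr.
Steady-state CSTR mass balance: W = Q·C + k·V·C, so C = W/(Q + kV).
Q + kV = 7.164e+08 + 5.9·2.62e+06 = 7.318e+08 m³/yr.
C = 408/7.318e+08 = 5.575e-07 kg/m³ = 0.0005575 mg/L = 0.5575 µg/L.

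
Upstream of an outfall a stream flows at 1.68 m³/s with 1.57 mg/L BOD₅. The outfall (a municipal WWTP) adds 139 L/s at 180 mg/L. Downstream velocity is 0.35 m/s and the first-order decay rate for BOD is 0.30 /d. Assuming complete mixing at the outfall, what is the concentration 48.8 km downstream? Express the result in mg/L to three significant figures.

9.37 mg/L

139 L/s = 0.139 m³/s.
After complete mixing, C₀ = (0.139·180 + 1.68·1.57) / 1.819 = 15.2 mg/L.
Travel time t = 4.88e+04 m / 0.35 m/s = 1.394e+05 s = 1.614 d.
C = 15.2·exp(−0.30·1.614) = 15.2·0.6162 = 9.37 mg/L.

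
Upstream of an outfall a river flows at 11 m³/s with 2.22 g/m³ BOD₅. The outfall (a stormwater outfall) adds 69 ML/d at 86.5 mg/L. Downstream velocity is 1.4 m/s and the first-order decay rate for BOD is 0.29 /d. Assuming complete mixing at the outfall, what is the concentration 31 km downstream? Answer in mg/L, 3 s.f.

7.36 mg/L

69 ML/d = 0.7986 m³/s.
After complete mixing, C₀ = (0.7986·86.5 + 11·2.22) / 11.8 = 7.925 mg/L.
Travel time t = 3.1e+04 m / 1.4 m/s = 2.214e+04 s = 0.2563 d.
C = 7.925·exp(−0.29·0.2563) = 7.925·0.9284 = 7.357 mg/L.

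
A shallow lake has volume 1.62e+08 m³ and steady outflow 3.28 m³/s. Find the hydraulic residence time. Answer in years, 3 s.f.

1.57 yr

Q = 3.28 m³/s × 3.156e+07 s/yr = 1.035e+08 m³/yr.
Hydraulic residence time τ = V/Q = 1.62e+08/1.035e+08 = 1.565 yr.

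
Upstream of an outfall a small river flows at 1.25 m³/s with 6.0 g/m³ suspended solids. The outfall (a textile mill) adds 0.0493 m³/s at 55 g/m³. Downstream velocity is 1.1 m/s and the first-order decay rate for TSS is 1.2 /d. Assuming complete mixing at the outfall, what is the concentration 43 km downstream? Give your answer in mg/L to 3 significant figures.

4.57 mg/L

After complete mixing, C₀ = (0.0493·55 + 1.25·6) / 1.299 = 7.859 mg/L.
Travel time t = 4.3e+04 m / 1.1 m/s = 3.909e+04 s = 0.4524 d.
C = 7.859·exp(−1.2·0.4524) = 7.859·0.581 = 4.567 mg/L.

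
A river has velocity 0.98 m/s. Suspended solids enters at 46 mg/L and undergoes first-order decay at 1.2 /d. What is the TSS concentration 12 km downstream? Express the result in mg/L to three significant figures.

Travel time t = 12 km / 0.98 m/s = 1.2e+04/0.98 = 1.224e+04 s = 0.1417 d.
First-order decay: C = 46·exp(−1.2·0.1417) = 46·0.8436 = 38.81 mg/L.

38.8 mg/L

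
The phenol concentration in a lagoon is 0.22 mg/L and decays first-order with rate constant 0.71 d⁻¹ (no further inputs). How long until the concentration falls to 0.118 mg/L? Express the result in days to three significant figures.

t = ln(C₀/C)/k = ln(0.22/0.118)/0.71 = 0.6229/0.71 = 0.8774 d.

0.877 d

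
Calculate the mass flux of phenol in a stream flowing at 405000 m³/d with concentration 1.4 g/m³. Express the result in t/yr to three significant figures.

405000 m³/d = 4.688 m³/s.
Mass flux = Q·C = 4.688 m³/s × 1.4 g/m³ = 6.562 g/s.
= 6.562 g/s × 31.56 = 207.1 t/yr.

207 t/yr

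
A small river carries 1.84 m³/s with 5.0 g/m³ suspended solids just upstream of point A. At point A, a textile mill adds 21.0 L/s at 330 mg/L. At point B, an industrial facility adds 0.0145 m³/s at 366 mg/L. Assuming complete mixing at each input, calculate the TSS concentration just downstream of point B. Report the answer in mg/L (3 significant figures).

11.4 mg/L

21.0 L/s = 0.021 m³/s.
After input A: C = (1.84·5 + 0.021·330) / 1.861 = 8.667 mg/L.
After input B: C = (1.861·8.667 + 0.0145·366) / 1.875 = 11.43 mg/L.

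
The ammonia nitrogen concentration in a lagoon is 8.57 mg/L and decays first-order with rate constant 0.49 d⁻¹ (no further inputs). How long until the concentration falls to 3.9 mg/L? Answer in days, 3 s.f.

t = ln(C₀/C)/k = ln(8.57/3.9)/0.49 = 0.7873/0.49 = 1.607 d.

1.61 d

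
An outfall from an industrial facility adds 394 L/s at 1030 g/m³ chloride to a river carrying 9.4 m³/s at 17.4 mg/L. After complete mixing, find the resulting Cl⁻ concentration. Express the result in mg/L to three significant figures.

58.1 mg/L

394 L/s = 0.394 m³/s.
Flow-weighted mixing gives C = (0.394·1030 + 9.4·17.4) / (0.394 + 9.4) = 569.4/9.794 = 58.14 mg/L.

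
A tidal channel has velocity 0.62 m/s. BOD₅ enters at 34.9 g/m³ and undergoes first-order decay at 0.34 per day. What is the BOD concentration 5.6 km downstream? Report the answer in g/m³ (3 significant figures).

Travel time t = 5.6 km / 0.62 m/s = 5600/0.62 = 9032 s = 0.1045 d.
First-order decay: C = 34.9·exp(−0.34·0.1045) = 34.9·0.9651 = 33.68 g/m³.

33.7 g/m³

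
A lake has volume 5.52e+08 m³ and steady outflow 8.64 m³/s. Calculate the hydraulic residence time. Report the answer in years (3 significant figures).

Q = 8.64 m³/s × 3.156e+07 s/yr = 2.727e+08 m³/yr.
Hydraulic residence time τ = V/Q = 5.52e+08/2.727e+08 = 2.025 yr.

2.02 yr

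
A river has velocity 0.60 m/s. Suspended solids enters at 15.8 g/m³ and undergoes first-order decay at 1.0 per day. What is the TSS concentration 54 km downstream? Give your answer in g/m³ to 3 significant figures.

5.58 g/m³

Travel time t = 54 km / 0.60 m/s = 5.4e+04/0.60 = 9e+04 s = 1.042 d.
First-order decay: C = 15.8·exp(−1.0·1.042) = 15.8·0.3529 = 5.575 g/m³.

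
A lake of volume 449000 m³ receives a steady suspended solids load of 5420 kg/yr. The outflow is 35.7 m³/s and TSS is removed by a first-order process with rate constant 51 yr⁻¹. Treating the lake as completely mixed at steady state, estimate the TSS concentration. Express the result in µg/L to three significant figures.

4.72 µg/L

Outflow Q = 35.7 m³/s × 3.156e+07 s/yr = 1.127e+09 m³/yr.
Steady-state CSTR mass balance: W = Q·C + k·V·C, so C = W/(Q + kV).
Q + kV = 1.127e+09 + 51·449000 = 1.15e+09 m³/yr.
C = 5420/1.15e+09 = 4.715e-06 kg/m³ = 0.004715 mg/L = 4.715 µg/L.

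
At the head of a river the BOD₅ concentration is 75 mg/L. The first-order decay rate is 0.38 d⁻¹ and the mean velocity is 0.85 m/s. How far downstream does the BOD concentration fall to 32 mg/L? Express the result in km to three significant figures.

From C = C₀·e^(−kt), t = ln(C₀/C)/k = ln(75/32)/0.38 = 0.8518/0.38 = 2.241 d.
Distance = v·t = 0.85 m/s × 1.937e+05 s = 1.646e+05 m = 164.6 km.

165 km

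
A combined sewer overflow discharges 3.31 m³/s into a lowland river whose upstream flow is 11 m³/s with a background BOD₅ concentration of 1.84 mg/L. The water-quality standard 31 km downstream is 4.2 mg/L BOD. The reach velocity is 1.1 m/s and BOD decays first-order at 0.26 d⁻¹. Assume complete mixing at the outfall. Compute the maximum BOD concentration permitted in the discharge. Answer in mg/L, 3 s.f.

13.6 mg/L

Travel time to the compliance point: t = 3.1e+04/1.1 = 2.818e+04 s = 0.3262 d; decay factor exp(−0.26·0.3262) = 0.9187.
So the concentration just after mixing may be at most 4.2/0.9187 = 4.572 mg/L.
Mass balance: 4.572·14.31 = 3.31·Cₑ + 11·1.84.
Cₑ = (65.42 − 20.24) / 3.31 = 13.65 mg/L.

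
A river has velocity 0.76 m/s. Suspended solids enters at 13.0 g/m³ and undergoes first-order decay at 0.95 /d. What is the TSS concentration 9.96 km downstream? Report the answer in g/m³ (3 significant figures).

Travel time t = 9.96 km / 0.76 m/s = 9960/0.76 = 1.311e+04 s = 0.1517 d.
First-order decay: C = 13.0·exp(−0.95·0.1517) = 13.0·0.8658 = 11.26 g/m³.

11.3 g/m³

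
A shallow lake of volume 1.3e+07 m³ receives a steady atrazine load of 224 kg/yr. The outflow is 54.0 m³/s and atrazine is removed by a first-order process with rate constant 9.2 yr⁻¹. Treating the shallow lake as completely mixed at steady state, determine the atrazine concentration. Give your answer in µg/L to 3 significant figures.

Outflow Q = 54.0 m³/s × 3.156e+07 s/yr = 1.704e+09 m³/yr.
Steady-state CSTR mass balance: W = Q·C + k·V·C, so C = W/(Q + kV).
Q + kV = 1.704e+09 + 9.2·1.3e+07 = 1.824e+09 m³/yr.
C = 224/1.824e+09 = 1.228e-07 kg/m³ = 0.0001228 mg/L = 0.1228 µg/L.

0.123 µg/L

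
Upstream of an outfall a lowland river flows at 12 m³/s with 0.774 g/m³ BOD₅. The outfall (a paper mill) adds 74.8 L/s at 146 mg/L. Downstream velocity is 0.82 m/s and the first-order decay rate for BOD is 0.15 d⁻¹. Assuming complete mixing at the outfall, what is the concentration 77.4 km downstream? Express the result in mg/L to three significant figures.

74.8 L/s = 0.0748 m³/s.
After complete mixing, C₀ = (0.0748·146 + 12·0.774) / 12.07 = 1.674 mg/L.
Travel time t = 7.74e+04 m / 0.82 m/s = 9.439e+04 s = 1.092 d.
C = 1.674·exp(−0.15·1.092) = 1.674·0.8489 = 1.421 mg/L.

1.42 mg/L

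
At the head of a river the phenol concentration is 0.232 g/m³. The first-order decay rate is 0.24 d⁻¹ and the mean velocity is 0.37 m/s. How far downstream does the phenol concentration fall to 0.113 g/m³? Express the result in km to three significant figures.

From C = C₀·e^(−kt), t = ln(C₀/C)/k = ln(0.232/0.113)/0.24 = 0.7193/0.24 = 2.997 d.
Distance = v·t = 0.37 m/s × 2.59e+05 s = 9.582e+04 m = 95.82 km.

95.8 km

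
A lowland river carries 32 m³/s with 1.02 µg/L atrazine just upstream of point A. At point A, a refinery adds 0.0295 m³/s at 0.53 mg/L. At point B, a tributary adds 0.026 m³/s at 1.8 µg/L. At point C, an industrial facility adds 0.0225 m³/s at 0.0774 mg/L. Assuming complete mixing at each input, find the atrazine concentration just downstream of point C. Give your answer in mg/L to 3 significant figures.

0.00156 mg/L

1.02 µg/L = 0.00102 mg/L.
After input A: C = (32·0.00102 + 0.0295·0.53) / 32.03 = 0.001507 mg/L.
1.8 µg/L = 0.0018 mg/L.
After input B: C = (32.03·0.001507 + 0.026·0.0018) / 32.06 = 0.001507 mg/L.
After input C: C = (32.06·0.001507 + 0.0225·0.0774) / 32.08 = 0.001561 mg/L.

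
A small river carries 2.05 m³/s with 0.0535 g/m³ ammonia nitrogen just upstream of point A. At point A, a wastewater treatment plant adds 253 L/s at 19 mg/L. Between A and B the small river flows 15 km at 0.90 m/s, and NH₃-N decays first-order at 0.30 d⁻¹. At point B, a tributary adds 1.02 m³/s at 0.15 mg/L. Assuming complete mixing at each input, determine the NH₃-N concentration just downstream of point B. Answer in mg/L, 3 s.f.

253 L/s = 0.253 m³/s.
After input A: C = (2.05·0.0535 + 0.253·19) / 2.303 = 2.135 mg/L.
Over the 15 km reach to input B (t = 1.667e+04 s = 0.1929 d), decay gives C = 2.135·exp(−0.30·0.1929) = 2.015 mg/L.
After input B: C = (2.303·2.015 + 1.02·0.15) / 3.323 = 1.442 mg/L.

1.44 mg/L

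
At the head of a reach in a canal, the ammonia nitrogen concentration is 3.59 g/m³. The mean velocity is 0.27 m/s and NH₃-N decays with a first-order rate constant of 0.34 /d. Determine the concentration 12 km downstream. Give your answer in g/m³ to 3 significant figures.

3.01 g/m³

Travel time t = 12 km / 0.27 m/s = 1.2e+04/0.27 = 4.444e+04 s = 0.5144 d.
First-order decay: C = 3.59·exp(−0.34·0.5144) = 3.59·0.8395 = 3.014 g/m³.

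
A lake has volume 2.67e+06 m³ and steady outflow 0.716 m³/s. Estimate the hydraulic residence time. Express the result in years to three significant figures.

Q = 0.716 m³/s × 3.156e+07 s/yr = 2.26e+07 m³/yr.
Hydraulic residence time τ = V/Q = 2.67e+06/2.26e+07 = 0.1182 yr.

0.118 yr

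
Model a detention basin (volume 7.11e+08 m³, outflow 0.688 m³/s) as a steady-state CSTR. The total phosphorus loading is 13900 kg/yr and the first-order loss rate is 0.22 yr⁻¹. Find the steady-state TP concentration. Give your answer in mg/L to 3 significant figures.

Outflow Q = 0.688 m³/s × 3.156e+07 s/yr = 2.171e+07 m³/yr.
Steady-state CSTR mass balance: W = Q·C + k·V·C, so C = W/(Q + kV).
Q + kV = 2.171e+07 + 0.22·7.11e+08 = 1.781e+08 m³/yr.
C = 13900/1.781e+08 = 7.803e-05 kg/m³ = 0.07803 mg/L.

0.0780 mg/L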